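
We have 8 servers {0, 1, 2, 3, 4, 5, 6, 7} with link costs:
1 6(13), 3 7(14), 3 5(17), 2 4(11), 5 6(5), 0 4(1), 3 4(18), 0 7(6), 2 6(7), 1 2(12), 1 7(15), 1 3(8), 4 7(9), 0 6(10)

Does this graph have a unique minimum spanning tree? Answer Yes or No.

Yes

Kruskal's algorithm — process edges by increasing weight (ties by edge label):
0 4 (1): add — endpoints in different components.
5 6 (5): add — endpoints in different components.
0 7 (6): add — endpoints in different components.
2 6 (7): add — endpoints in different components.
1 3 (8): add — endpoints in different components.
4 7 (9): skip — 4 and 7 already connected.
0 6 (10): add — endpoints in different components.
2 4 (11): skip — 2 and 4 already connected.
1 2 (12): add — endpoints in different components.
Every non-tree edge has weight strictly greater than the heaviest edge on the tree path between its endpoints, so the MST is unique.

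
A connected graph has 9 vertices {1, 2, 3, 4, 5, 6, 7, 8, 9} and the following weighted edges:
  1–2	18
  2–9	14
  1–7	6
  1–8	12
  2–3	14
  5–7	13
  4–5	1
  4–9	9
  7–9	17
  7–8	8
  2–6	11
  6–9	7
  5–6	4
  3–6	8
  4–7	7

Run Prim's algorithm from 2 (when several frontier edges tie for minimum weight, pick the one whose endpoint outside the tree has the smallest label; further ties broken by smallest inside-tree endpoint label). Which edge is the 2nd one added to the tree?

Prim, starting at 2.
Step 1: cheapest edge leaving the tree is 2–6 (11); add 6.
Step 2: cheapest edge leaving the tree is 5–6 (4); add 5.
Step 3: cheapest edge leaving the tree is 4–5 (1); add 4.
Step 4: cheapest edge leaving the tree is 4–7 (7); add 7.
Step 5: cheapest edge leaving the tree is 1–7 (6); add 1.
Step 6: cheapest edge leaving the tree is 6–9 (7); add 9.
Step 7: cheapest edge leaving the tree is 3–6 (8); add 3.
Step 8: cheapest edge leaving the tree is 7–8 (8); add 8.
The 2nd edge added is 5–6.

5-6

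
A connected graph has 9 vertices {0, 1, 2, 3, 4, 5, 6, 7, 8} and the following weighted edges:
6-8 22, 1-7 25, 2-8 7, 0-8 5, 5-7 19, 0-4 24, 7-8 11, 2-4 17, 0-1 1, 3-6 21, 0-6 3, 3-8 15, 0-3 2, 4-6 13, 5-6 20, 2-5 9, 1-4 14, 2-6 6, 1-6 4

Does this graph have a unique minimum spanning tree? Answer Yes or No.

Yes

Sort edges by weight, then run Kruskal:
0-1 (1): add — endpoints in different components.
0-3 (2): add — endpoints in different components.
0-6 (3): add — endpoints in different components.
1-6 (4): skip — 1 and 6 already connected.
0-8 (5): add — endpoints in different components.
2-6 (6): add — endpoints in different components.
2-8 (7): skip — 2 and 8 already connected.
2-5 (9): add — endpoints in different components.
7-8 (11): add — endpoints in different components.
4-6 (13): add — endpoints in different components.
Every non-tree edge has weight strictly greater than the heaviest edge on the tree path between its endpoints, so the MST is unique.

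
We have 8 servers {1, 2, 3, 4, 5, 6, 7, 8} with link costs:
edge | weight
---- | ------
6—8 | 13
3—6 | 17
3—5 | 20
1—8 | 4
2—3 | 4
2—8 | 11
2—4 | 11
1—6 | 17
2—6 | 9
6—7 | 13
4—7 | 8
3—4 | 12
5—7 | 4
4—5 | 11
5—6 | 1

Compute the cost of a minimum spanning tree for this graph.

41

Kruskal's algorithm — process edges by increasing weight (ties by edge label):
5—6 (1): add — endpoints in different components.
1—8 (4): add — endpoints in different components.
2—3 (4): add — endpoints in different components.
5—7 (4): add — endpoints in different components.
4—7 (8): add — endpoints in different components.
2—6 (9): add — endpoints in different components.
2—4 (11): skip — 2 and 4 already connected.
2—8 (11): add — endpoints in different components.
MST edges: 5—6, 1—8, 2—3, 5—7, 4—7, 2—6, 2—8; total weight 1+4+4+4+8+9+11 = 41.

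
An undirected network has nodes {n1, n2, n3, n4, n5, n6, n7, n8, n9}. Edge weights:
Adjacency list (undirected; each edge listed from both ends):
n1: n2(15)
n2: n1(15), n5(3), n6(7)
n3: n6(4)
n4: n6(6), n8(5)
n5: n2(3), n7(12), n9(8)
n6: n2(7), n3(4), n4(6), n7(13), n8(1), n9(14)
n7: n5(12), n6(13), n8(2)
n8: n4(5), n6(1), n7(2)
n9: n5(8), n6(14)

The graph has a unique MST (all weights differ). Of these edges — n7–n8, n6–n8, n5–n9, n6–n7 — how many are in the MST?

3

Kruskal: consider edges lightest-first.
n6–n8 (1): add — endpoints in different components.
n7–n8 (2): add — endpoints in different components.
n2–n5 (3): add — endpoints in different components.
n3–n6 (4): add — endpoints in different components.
n4–n8 (5): add — endpoints in different components.
n4–n6 (6): skip — n4 and n6 already connected.
n2–n6 (7): add — endpoints in different components.
n5–n9 (8): add — endpoints in different components.
n5–n7 (12): skip — n5 and n7 already connected.
n6–n7 (13): skip — n6 and n7 already connected.
n6–n9 (14): skip — n6 and n9 already connected.
n1–n2 (15): add — endpoints in different components.
MST edge set: {n6–n8, n7–n8, n2–n5, n3–n6, n4–n8, n2–n6, n5–n9, n1–n2}.
Of the listed edges, {n7–n8, n6–n8, n5–n9} are in the MST → 3.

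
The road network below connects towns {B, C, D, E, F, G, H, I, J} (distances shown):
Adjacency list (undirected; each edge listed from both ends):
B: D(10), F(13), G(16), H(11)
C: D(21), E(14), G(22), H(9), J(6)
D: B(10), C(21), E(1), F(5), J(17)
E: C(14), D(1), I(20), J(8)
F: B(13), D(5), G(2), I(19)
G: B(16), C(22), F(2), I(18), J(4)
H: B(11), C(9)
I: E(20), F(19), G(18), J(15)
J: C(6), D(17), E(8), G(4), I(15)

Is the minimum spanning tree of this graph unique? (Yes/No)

Yes

Kruskal: consider edges lightest-first.
D—E (1): add — endpoints in different components.
F—G (2): add — endpoints in different components.
G—J (4): add — endpoints in different components.
D—F (5): add — endpoints in different components.
C—J (6): add — endpoints in different components.
E—J (8): skip — E and J already connected.
C—H (9): add — endpoints in different components.
B—D (10): add — endpoints in different components.
B—H (11): skip — B and H already connected.
B—F (13): skip — B and F already connected.
C—E (14): skip — C and E already connected.
I—J (15): add — endpoints in different components.
Every non-tree edge has weight strictly greater than the heaviest edge on the tree path between its endpoints, so the MST is unique.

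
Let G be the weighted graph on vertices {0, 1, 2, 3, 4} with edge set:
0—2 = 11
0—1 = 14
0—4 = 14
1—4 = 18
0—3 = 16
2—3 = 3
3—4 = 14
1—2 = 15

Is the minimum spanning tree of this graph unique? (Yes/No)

No

Kruskal's algorithm — process edges by increasing weight (ties by edge label):
2—3 (3): add — endpoints in different components.
0—2 (11): add — endpoints in different components.
0—1 (14): add — endpoints in different components.
0—4 (14): add — endpoints in different components.
Non-tree edge 3—4 has weight 14, equal to the heaviest edge on its tree cycle — swapping gives another MST of the same weight. Not unique.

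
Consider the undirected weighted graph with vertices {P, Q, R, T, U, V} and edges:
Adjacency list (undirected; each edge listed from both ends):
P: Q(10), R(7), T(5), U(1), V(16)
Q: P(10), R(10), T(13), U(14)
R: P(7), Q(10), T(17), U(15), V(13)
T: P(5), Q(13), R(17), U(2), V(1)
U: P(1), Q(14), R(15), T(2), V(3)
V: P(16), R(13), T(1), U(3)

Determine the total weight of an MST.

Prim's algorithm from V:
Step 1: cheapest edge leaving the tree is T–V (1); add T.
Step 2: cheapest edge leaving the tree is T–U (2); add U.
Step 3: cheapest edge leaving the tree is P–U (1); add P.
Step 4: cheapest edge leaving the tree is P–R (7); add R.
Step 5: cheapest edge leaving the tree is P–Q (10); add Q.
MST edges: T–V, T–U, P–U, P–R, P–Q; total weight 1+2+1+7+10 = 21.

21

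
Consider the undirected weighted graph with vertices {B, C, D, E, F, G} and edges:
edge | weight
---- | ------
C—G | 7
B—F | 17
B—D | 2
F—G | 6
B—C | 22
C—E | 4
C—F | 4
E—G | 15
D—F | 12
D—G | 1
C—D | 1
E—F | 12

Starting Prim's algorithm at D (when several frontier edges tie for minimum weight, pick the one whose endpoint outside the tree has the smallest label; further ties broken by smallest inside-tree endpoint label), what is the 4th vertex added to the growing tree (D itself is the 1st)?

B

Grow the tree from D using Prim:
Step 1: frontier [C—D 1, D—G 1, B—D 2, D—F 12] → take C—D (1); add C.
Step 2: frontier [C—E 4, C—F 4, C—G 7, B—C 22, D—G 1, B—D 2, D—F 12] → take D—G (1); add G.
Step 3: frontier [C—E 4, C—F 4, B—C 22, B—D 2, D—F 12, F—G 6, E—G 15] → take B—D (2); add B.
Step 4: frontier [B—F 17, C—E 4, C—F 4, D—F 12, F—G 6, E—G 15] → take C—E (4); add E.
Step 5: frontier [B—F 17, C—F 4, D—F 12, E—F 12, F—G 6] → take C—F (4); add F.
Vertex order: D, C, G, B, E, F. The 4th vertex is B.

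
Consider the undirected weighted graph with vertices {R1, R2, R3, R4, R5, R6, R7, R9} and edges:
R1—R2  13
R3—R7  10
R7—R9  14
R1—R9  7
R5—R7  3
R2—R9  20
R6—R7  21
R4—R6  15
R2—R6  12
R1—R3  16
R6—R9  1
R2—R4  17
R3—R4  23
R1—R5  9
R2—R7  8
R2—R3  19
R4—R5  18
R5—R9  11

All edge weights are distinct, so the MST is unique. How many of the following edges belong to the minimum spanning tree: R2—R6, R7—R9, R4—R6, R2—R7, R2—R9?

Kruskal's algorithm — process edges by increasing weight (ties by edge label):
R6—R9 (1): add — endpoints in different components.
R5—R7 (3): add — endpoints in different components.
R1—R9 (7): add — endpoints in different components.
R2—R7 (8): add — endpoints in different components.
R1—R5 (9): add — endpoints in different components.
R3—R7 (10): add — endpoints in different components.
R5—R9 (11): skip — R9 and R5 already connected.
R2—R6 (12): skip — R2 and R6 already connected.
R1—R2 (13): skip — R2 and R1 already connected.
R7—R9 (14): skip — R7 and R9 already connected.
R4—R6 (15): add — endpoints in different components.
MST edge set: {R6—R9, R5—R7, R1—R9, R2—R7, R1—R5, R3—R7, R4—R6}.
Of the listed edges, {R4—R6, R2—R7} are in the MST → 2.

2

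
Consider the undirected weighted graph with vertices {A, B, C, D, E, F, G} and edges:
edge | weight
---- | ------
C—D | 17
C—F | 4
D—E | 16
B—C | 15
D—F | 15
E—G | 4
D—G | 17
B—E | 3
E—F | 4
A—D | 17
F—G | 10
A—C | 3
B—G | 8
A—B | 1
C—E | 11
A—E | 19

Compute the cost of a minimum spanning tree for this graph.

Kruskal's algorithm — process edges by increasing weight (ties by edge label):
A—B (1): add. Components now {A,B} {C} {D} {E} {F} {G}
A—C (3): add. Components now {A,B,C} {D} {E} {F} {G}
B—E (3): add. Components now {A,B,C,E} {D} {F} {G}
C—F (4): add. Components now {A,B,C,E,F} {D} {G}
E—F (4): skip — E and F already connected.
E—G (4): add. Components now {A,B,C,E,F,G} {D}
B—G (8): skip — B and G already connected.
F—G (10): skip — F and G already connected.
C—E (11): skip — C and E already connected.
B—C (15): skip — B and C already connected.
D—F (15): add. Components now {A,B,C,D,E,F,G}
MST edges: A—B, A—C, B—E, C—F, E—G, D—F; total weight 1+3+3+4+4+15 = 30.

30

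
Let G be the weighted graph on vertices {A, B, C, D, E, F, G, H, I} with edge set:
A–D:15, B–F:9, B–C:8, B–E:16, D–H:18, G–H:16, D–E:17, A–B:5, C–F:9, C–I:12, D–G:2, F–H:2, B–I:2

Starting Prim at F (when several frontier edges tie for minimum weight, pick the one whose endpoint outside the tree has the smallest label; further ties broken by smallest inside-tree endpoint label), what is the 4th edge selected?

Prim, starting at F.
Step 1: frontier [F–H 2, B–F 9, C–F 9] → take F–H (2); add H.
Step 2: frontier [B–F 9, C–F 9, G–H 16, D–H 18] → take B–F (9); add B.
Step 3: frontier [B–I 2, A–B 5, B–C 8, B–E 16, C–F 9, G–H 16, D–H 18] → take B–I (2); add I.
Step 4: frontier [A–B 5, B–C 8, B–E 16, C–F 9, G–H 16, D–H 18, C–I 12] → take A–B (5); add A.
Step 5: frontier [A–D 15, B–C 8, B–E 16, C–F 9, G–H 16, D–H 18, C–I 12] → take B–C (8); add C.
Step 6: frontier [A–D 15, B–E 16, G–H 16, D–H 18] → take A–D (15); add D.
Step 7: frontier [B–E 16, D–G 2, D–E 17, G–H 16] → take D–G (2); add G.
Step 8: frontier [B–E 16, D–E 17] → take B–E (16); add E.
The 4th edge added is A–B.

A-B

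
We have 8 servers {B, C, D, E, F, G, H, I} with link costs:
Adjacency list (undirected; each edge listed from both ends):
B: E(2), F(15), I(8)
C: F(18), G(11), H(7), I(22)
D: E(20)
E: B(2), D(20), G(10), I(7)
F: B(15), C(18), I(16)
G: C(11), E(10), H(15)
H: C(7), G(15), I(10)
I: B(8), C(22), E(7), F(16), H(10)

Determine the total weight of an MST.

Kruskal: consider edges lightest-first.
B—E (2): add — endpoints in different components.
C—H (7): add — endpoints in different components.
E—I (7): add — endpoints in different components.
B—I (8): skip — B and I already connected.
E—G (10): add — endpoints in different components.
H—I (10): add — endpoints in different components.
C—G (11): skip — C and G already connected.
B—F (15): add — endpoints in different components.
G—H (15): skip — G and H already connected.
F—I (16): skip — F and I already connected.
C—F (18): skip — C and F already connected.
D—E (20): add — endpoints in different components.
MST edges: B—E, C—H, E—I, E—G, H—I, B—F, D—E; total weight 2+7+7+10+10+15+20 = 71.

71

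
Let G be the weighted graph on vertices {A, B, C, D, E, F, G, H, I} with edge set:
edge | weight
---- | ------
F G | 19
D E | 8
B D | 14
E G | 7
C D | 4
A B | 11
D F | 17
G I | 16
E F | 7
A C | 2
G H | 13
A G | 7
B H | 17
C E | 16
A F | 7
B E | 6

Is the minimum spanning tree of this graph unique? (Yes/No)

Kruskal: consider edges lightest-first.
A C (2): add — endpoints in different components.
C D (4): add — endpoints in different components.
B E (6): add — endpoints in different components.
A F (7): add — endpoints in different components.
A G (7): add — endpoints in different components.
E F (7): add — endpoints in different components.
E G (7): skip — E and G already connected.
D E (8): skip — D and E already connected.
A B (11): skip — A and B already connected.
G H (13): add — endpoints in different components.
B D (14): skip — B and D already connected.
C E (16): skip — C and E already connected.
G I (16): add — endpoints in different components.
Non-tree edge E G has weight 7, equal to the heaviest edge on its tree cycle — swapping gives another MST of the same weight. Not unique.

No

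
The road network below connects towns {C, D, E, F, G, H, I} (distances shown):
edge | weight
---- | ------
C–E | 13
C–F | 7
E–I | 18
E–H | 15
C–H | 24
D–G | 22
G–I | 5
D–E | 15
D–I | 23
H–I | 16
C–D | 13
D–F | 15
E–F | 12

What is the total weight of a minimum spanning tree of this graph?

68

Prim's algorithm from D:
Step 1: cheapest edge leaving the tree is C–D (13); add C.
Step 2: cheapest edge leaving the tree is C–F (7); add F.
Step 3: cheapest edge leaving the tree is E–F (12); add E.
Step 4: cheapest edge leaving the tree is E–H (15); add H.
Step 5: cheapest edge leaving the tree is H–I (16); add I.
Step 6: cheapest edge leaving the tree is G–I (5); add G.
MST edges: C–D, C–F, E–F, E–H, H–I, G–I; total weight 13+7+12+15+16+5 = 68.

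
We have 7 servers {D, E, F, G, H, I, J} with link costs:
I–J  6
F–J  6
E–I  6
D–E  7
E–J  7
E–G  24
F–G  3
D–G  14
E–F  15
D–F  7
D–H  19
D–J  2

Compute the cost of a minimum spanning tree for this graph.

42

Kruskal's algorithm — process edges by increasing weight (ties by edge label):
D–J (2): add — endpoints in different components.
F–G (3): add — endpoints in different components.
E–I (6): add — endpoints in different components.
F–J (6): add — endpoints in different components.
I–J (6): add — endpoints in different components.
D–E (7): skip — D and E already connected.
D–F (7): skip — D and F already connected.
E–J (7): skip — E and J already connected.
D–G (14): skip — D and G already connected.
E–F (15): skip — E and F already connected.
D–H (19): add — endpoints in different components.
MST edges: D–J, F–G, E–I, F–J, I–J, D–H; total weight 2+3+6+6+6+19 = 42.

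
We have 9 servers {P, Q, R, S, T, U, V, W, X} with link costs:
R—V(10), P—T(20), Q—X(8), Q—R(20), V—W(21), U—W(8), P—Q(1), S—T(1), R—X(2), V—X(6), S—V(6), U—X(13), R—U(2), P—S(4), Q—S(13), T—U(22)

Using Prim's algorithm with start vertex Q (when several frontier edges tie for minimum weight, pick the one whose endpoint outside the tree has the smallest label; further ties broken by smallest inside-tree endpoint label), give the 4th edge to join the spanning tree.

S-V

Prim, starting at Q.
Step 1: cheapest edge leaving the tree is P—Q (1); add P.
Step 2: cheapest edge leaving the tree is P—S (4); add S.
Step 3: cheapest edge leaving the tree is S—T (1); add T.
Step 4: cheapest edge leaving the tree is S—V (6); add V.
Step 5: cheapest edge leaving the tree is V—X (6); add X.
Step 6: cheapest edge leaving the tree is R—X (2); add R.
Step 7: cheapest edge leaving the tree is R—U (2); add U.
Step 8: cheapest edge leaving the tree is U—W (8); add W.
The 4th edge added is S—V.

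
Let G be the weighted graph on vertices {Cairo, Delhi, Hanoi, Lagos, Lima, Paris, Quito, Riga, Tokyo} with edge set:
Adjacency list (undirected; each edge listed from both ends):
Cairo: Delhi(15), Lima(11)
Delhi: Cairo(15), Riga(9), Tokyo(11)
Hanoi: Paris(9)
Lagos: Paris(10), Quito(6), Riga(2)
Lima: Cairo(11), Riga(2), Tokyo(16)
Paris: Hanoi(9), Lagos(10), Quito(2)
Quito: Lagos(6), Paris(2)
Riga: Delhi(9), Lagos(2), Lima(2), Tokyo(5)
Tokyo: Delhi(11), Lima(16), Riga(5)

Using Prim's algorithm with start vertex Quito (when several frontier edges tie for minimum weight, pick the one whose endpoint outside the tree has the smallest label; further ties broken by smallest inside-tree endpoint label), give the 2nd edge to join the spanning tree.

Prim, starting at Quito.
Step 1: frontier [Paris-Quito 2, Lagos-Quito 6] → take Paris-Quito (2); add Paris.
Step 2: frontier [Hanoi-Paris 9, Lagos-Paris 10, Lagos-Quito 6] → take Lagos-Quito (6); add Lagos.
Step 3: frontier [Lagos-Riga 2, Hanoi-Paris 9] → take Lagos-Riga (2); add Riga.
Step 4: frontier [Hanoi-Paris 9, Lima-Riga 2, Riga-Tokyo 5, Delhi-Riga 9] → take Lima-Riga (2); add Lima.
Step 5: frontier [Cairo-Lima 11, Lima-Tokyo 16, Hanoi-Paris 9, Riga-Tokyo 5, Delhi-Riga 9] → take Riga-Tokyo (5); add Tokyo.
Step 6: frontier [Cairo-Lima 11, Hanoi-Paris 9, Delhi-Riga 9, Delhi-Tokyo 11] → take Delhi-Riga (9); add Delhi.
Step 7: frontier [Cairo-Delhi 15, Cairo-Lima 11, Hanoi-Paris 9] → take Hanoi-Paris (9); add Hanoi.
Step 8: frontier [Cairo-Delhi 15, Cairo-Lima 11] → take Cairo-Lima (11); add Cairo.
The 2nd edge added is Lagos-Quito.

Lagos-Quito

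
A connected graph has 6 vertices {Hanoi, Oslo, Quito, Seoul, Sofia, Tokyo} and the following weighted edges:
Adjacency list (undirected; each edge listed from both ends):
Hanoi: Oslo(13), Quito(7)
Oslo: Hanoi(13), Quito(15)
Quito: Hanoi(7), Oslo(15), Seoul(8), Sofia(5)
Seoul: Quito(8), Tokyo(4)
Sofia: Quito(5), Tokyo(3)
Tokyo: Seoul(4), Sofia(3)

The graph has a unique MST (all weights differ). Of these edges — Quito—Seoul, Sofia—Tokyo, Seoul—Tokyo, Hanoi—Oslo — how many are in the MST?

Kruskal's algorithm — process edges by increasing weight (ties by edge label):
Sofia—Tokyo (3): add. Components now {Seoul} {Hanoi} {Quito} {Sofia,Tokyo} {Oslo}
Seoul—Tokyo (4): add. Components now {Seoul,Sofia,Tokyo} {Hanoi} {Quito} {Oslo}
Quito—Sofia (5): add. Components now {Quito,Seoul,Sofia,Tokyo} {Hanoi} {Oslo}
Hanoi—Quito (7): add. Components now {Hanoi,Quito,Seoul,Sofia,Tokyo} {Oslo}
Quito—Seoul (8): skip — Seoul and Quito already connected.
Hanoi—Oslo (13): add. Components now {Hanoi,Oslo,Quito,Seoul,Sofia,Tokyo}
MST edge set: {Sofia—Tokyo, Seoul—Tokyo, Quito—Sofia, Hanoi—Quito, Hanoi—Oslo}.
Of the listed edges, {Sofia—Tokyo, Seoul—Tokyo, Hanoi—Oslo} are in the MST → 3.

3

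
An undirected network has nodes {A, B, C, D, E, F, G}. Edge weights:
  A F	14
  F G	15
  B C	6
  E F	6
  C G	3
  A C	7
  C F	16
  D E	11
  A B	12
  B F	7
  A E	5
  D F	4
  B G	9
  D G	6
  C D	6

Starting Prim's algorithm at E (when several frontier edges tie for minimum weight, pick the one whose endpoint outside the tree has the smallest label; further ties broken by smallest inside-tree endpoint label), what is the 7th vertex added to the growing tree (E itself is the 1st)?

B

Prim, starting at E.
Step 1: cheapest edge leaving the tree is A E (5); add A.
Step 2: cheapest edge leaving the tree is E F (6); add F.
Step 3: cheapest edge leaving the tree is D F (4); add D.
Step 4: cheapest edge leaving the tree is C D (6); add C.
Step 5: cheapest edge leaving the tree is C G (3); add G.
Step 6: cheapest edge leaving the tree is B C (6); add B.
Vertex order: E, A, F, D, C, G, B. The 7th vertex is B.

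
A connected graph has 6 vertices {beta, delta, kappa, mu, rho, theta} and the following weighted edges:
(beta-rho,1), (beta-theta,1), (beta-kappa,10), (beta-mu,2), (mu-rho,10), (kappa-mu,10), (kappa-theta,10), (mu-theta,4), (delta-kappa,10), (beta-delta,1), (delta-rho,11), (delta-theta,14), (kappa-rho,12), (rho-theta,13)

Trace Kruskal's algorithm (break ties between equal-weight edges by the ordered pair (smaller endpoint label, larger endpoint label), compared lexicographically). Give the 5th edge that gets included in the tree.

beta-kappa

Kruskal's algorithm — process edges by increasing weight (ties by edge label):
beta-delta (1): add — endpoints in different components.
beta-rho (1): add — endpoints in different components.
beta-theta (1): add — endpoints in different components.
beta-mu (2): add — endpoints in different components.
mu-theta (4): skip — mu and theta already connected.
beta-kappa (10): add — endpoints in different components.
The 5th edge added is beta-kappa.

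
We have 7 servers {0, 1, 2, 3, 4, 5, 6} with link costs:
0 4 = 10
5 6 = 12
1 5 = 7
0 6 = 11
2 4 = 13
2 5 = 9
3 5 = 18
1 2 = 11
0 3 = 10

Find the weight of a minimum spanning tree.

Grow the tree from 3 using Prim:
Step 1: frontier [0 3 10, 3 5 18] → take 0 3 (10); add 0.
Step 2: frontier [0 4 10, 0 6 11, 3 5 18] → take 0 4 (10); add 4.
Step 3: frontier [0 6 11, 3 5 18, 2 4 13] → take 0 6 (11); add 6.
Step 4: frontier [3 5 18, 2 4 13, 5 6 12] → take 5 6 (12); add 5.
Step 5: frontier [2 4 13, 1 5 7, 2 5 9] → take 1 5 (7); add 1.
Step 6: frontier [1 2 11, 2 4 13, 2 5 9] → take 2 5 (9); add 2.
MST edges: 0 3, 0 4, 0 6, 5 6, 1 5, 2 5; total weight 10+10+11+12+7+9 = 59.

59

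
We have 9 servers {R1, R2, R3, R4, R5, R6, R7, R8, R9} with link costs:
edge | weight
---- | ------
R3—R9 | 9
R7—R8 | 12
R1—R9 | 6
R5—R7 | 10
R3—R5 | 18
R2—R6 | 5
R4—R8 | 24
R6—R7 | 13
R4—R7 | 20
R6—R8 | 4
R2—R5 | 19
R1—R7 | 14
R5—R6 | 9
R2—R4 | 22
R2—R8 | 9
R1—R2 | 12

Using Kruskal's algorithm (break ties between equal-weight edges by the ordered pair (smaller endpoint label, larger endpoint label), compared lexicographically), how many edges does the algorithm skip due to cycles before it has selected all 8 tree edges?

6

Kruskal's algorithm — process edges by increasing weight (ties by edge label):
R6—R8 (4): add — endpoints in different components.
R2—R6 (5): add — endpoints in different components.
R1—R9 (6): add — endpoints in different components.
R2—R8 (9): skip — R8 and R2 already connected.
R3—R9 (9): add — endpoints in different components.
R5—R6 (9): add — endpoints in different components.
R5—R7 (10): add — endpoints in different components.
R1—R2 (12): add — endpoints in different components.
R7—R8 (12): skip — R8 and R7 already connected.
R6—R7 (13): skip — R6 and R7 already connected.
R1—R7 (14): skip — R1 and R7 already connected.
R3—R5 (18): skip — R5 and R3 already connected.
R2—R5 (19): skip — R5 and R2 already connected.
R4—R7 (20): add — endpoints in different components.
Edges rejected before the tree was complete: 6.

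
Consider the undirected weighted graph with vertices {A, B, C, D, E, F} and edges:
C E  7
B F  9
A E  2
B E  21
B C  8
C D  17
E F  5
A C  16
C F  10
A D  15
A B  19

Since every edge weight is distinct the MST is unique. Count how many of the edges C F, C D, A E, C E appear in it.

2

Kruskal's algorithm — process edges by increasing weight (ties by edge label):
A E (2): add. Components now {A,E} {B} {C} {D} {F}
E F (5): add. Components now {A,E,F} {B} {C} {D}
C E (7): add. Components now {A,C,E,F} {B} {D}
B C (8): add. Components now {A,B,C,E,F} {D}
B F (9): skip — B and F already connected.
C F (10): skip — C and F already connected.
A D (15): add. Components now {A,B,C,D,E,F}
MST edge set: {A E, E F, C E, B C, A D}.
Of the listed edges, {A E, C E} are in the MST → 2.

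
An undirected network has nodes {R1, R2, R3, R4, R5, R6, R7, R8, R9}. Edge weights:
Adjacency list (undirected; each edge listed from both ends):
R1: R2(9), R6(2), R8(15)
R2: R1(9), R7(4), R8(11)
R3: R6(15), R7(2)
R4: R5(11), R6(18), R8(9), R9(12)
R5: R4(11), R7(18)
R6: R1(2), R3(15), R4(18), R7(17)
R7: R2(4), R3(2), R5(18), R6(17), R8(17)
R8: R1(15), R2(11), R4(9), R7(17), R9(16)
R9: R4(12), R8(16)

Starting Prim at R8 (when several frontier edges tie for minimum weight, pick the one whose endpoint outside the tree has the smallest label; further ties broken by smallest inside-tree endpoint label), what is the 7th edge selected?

R4-R5

Prim, starting at R8.
Step 1: cheapest edge leaving the tree is R4–R8 (9); add R4.
Step 2: cheapest edge leaving the tree is R2–R8 (11); add R2.
Step 3: cheapest edge leaving the tree is R2–R7 (4); add R7.
Step 4: cheapest edge leaving the tree is R3–R7 (2); add R3.
Step 5: cheapest edge leaving the tree is R1–R2 (9); add R1.
Step 6: cheapest edge leaving the tree is R1–R6 (2); add R6.
Step 7: cheapest edge leaving the tree is R4–R5 (11); add R5.
Step 8: cheapest edge leaving the tree is R4–R9 (12); add R9.
The 7th edge added is R4–R5.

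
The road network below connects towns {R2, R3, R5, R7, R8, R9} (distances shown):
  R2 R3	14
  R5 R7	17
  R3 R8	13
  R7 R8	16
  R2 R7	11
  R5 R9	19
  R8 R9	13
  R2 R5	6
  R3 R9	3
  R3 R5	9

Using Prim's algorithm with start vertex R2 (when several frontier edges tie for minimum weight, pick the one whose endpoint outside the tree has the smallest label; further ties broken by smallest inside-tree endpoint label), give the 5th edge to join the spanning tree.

Prim, starting at R2.
Step 1: cheapest edge leaving the tree is R2 R5 (6); add R5.
Step 2: cheapest edge leaving the tree is R3 R5 (9); add R3.
Step 3: cheapest edge leaving the tree is R3 R9 (3); add R9.
Step 4: cheapest edge leaving the tree is R2 R7 (11); add R7.
Step 5: cheapest edge leaving the tree is R3 R8 (13); add R8.
The 5th edge added is R3 R8.

R3-R8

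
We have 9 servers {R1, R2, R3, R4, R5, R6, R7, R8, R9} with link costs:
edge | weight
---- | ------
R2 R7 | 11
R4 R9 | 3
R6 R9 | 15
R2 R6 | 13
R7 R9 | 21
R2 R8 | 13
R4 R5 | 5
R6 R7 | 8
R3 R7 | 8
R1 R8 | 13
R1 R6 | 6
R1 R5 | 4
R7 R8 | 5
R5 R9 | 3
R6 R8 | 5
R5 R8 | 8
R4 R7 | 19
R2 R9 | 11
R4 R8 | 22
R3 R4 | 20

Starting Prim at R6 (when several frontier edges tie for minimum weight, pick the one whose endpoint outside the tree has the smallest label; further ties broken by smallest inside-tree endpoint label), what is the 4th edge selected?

R1-R5

Grow the tree from R6 using Prim:
Step 1: cheapest edge leaving the tree is R6 R8 (5); add R8.
Step 2: cheapest edge leaving the tree is R7 R8 (5); add R7.
Step 3: cheapest edge leaving the tree is R1 R6 (6); add R1.
Step 4: cheapest edge leaving the tree is R1 R5 (4); add R5.
Step 5: cheapest edge leaving the tree is R5 R9 (3); add R9.
Step 6: cheapest edge leaving the tree is R4 R9 (3); add R4.
Step 7: cheapest edge leaving the tree is R3 R7 (8); add R3.
Step 8: cheapest edge leaving the tree is R2 R7 (11); add R2.
The 4th edge added is R1 R5.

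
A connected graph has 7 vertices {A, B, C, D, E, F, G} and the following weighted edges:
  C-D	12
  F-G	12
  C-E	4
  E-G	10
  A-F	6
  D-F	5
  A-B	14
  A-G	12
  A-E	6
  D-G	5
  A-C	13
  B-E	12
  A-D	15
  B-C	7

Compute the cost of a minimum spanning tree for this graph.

33

Prim's algorithm from G:
Step 1: cheapest edge leaving the tree is D-G (5); add D.
Step 2: cheapest edge leaving the tree is D-F (5); add F.
Step 3: cheapest edge leaving the tree is A-F (6); add A.
Step 4: cheapest edge leaving the tree is A-E (6); add E.
Step 5: cheapest edge leaving the tree is C-E (4); add C.
Step 6: cheapest edge leaving the tree is B-C (7); add B.
MST edges: D-G, D-F, A-F, A-E, C-E, B-C; total weight 5+5+6+6+4+7 = 33.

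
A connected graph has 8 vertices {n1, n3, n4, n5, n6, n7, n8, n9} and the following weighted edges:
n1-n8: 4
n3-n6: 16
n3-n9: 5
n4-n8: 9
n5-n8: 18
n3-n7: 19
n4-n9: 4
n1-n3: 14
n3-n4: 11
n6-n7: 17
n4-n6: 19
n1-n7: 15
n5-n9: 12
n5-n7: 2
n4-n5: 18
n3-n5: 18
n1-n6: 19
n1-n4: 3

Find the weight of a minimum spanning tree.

46

Kruskal's algorithm — process edges by increasing weight (ties by edge label):
n5-n7 (2): add — endpoints in different components.
n1-n4 (3): add — endpoints in different components.
n1-n8 (4): add — endpoints in different components.
n4-n9 (4): add — endpoints in different components.
n3-n9 (5): add — endpoints in different components.
n4-n8 (9): skip — n4 and n8 already connected.
n3-n4 (11): skip — n3 and n4 already connected.
n5-n9 (12): add — endpoints in different components.
n1-n3 (14): skip — n3 and n1 already connected.
n1-n7 (15): skip — n1 and n7 already connected.
n3-n6 (16): add — endpoints in different components.
MST edges: n5-n7, n1-n4, n1-n8, n4-n9, n3-n9, n5-n9, n3-n6; total weight 2+3+4+4+5+12+16 = 46.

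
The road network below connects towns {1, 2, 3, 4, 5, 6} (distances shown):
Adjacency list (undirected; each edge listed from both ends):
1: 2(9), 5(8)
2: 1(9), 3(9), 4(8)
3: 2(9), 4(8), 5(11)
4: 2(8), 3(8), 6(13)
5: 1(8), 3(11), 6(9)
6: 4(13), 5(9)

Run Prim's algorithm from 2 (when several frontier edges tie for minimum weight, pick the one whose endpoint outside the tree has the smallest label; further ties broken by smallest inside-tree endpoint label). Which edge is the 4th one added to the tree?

Prim's algorithm from 2:
Step 1: cheapest edge leaving the tree is 2 4 (8); add 4.
Step 2: cheapest edge leaving the tree is 3 4 (8); add 3.
Step 3: cheapest edge leaving the tree is 1 2 (9); add 1.
Step 4: cheapest edge leaving the tree is 1 5 (8); add 5.
Step 5: cheapest edge leaving the tree is 5 6 (9); add 6.
The 4th edge added is 1 5.

1-5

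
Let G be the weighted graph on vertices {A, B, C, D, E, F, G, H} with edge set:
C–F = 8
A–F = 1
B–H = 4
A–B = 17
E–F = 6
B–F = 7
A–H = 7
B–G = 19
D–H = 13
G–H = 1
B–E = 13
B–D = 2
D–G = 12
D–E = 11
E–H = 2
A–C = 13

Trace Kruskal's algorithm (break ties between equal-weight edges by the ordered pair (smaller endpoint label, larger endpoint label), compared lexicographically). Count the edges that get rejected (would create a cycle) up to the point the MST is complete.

2

Kruskal: consider edges lightest-first.
A–F (1): add — endpoints in different components.
G–H (1): add — endpoints in different components.
B–D (2): add — endpoints in different components.
E–H (2): add — endpoints in different components.
B–H (4): add — endpoints in different components.
E–F (6): add — endpoints in different components.
A–H (7): skip — A and H already connected.
B–F (7): skip — B and F already connected.
C–F (8): add — endpoints in different components.
Edges rejected before the tree was complete: 2.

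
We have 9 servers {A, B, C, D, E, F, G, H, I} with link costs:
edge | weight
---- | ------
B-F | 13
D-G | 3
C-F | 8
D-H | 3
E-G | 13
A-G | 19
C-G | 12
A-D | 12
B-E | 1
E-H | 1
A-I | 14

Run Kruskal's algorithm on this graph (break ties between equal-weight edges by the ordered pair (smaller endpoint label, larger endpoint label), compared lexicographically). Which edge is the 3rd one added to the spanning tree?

D-G

Kruskal's algorithm — process edges by increasing weight (ties by edge label):
B-E (1): add — endpoints in different components.
E-H (1): add — endpoints in different components.
D-G (3): add — endpoints in different components.
D-H (3): add — endpoints in different components.
C-F (8): add — endpoints in different components.
A-D (12): add — endpoints in different components.
C-G (12): add — endpoints in different components.
B-F (13): skip — B and F already connected.
E-G (13): skip — E and G already connected.
A-I (14): add — endpoints in different components.
The 3rd edge added is D-G.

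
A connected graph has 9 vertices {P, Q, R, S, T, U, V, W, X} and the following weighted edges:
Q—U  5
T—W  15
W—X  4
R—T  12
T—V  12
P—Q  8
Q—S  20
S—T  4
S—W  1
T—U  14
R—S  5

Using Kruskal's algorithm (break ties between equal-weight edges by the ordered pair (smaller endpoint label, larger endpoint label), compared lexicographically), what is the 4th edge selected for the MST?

Q-U

Sort edges by weight, then run Kruskal:
S—W (1): add — endpoints in different components.
S—T (4): add — endpoints in different components.
W—X (4): add — endpoints in different components.
Q—U (5): add — endpoints in different components.
R—S (5): add — endpoints in different components.
P—Q (8): add — endpoints in different components.
R—T (12): skip — T and R already connected.
T—V (12): add — endpoints in different components.
T—U (14): add — endpoints in different components.
The 4th edge added is Q—U.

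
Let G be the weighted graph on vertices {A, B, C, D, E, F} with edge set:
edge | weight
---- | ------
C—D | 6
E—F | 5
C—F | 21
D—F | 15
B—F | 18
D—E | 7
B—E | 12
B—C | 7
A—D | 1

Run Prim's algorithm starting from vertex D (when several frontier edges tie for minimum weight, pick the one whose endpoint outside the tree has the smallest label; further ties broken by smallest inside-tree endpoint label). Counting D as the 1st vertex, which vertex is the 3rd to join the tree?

C

Prim's algorithm from D:
Step 1: cheapest edge leaving the tree is A—D (1); add A.
Step 2: cheapest edge leaving the tree is C—D (6); add C.
Step 3: cheapest edge leaving the tree is B—C (7); add B.
Step 4: cheapest edge leaving the tree is D—E (7); add E.
Step 5: cheapest edge leaving the tree is E—F (5); add F.
Vertex order: D, A, C, B, E, F. The 3rd vertex is C.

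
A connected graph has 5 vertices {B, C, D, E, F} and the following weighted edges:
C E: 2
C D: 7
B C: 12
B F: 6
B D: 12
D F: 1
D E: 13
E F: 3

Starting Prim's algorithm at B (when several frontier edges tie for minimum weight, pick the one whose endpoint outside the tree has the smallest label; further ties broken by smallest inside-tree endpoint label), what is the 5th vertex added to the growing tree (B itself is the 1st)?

Grow the tree from B using Prim:
Step 1: cheapest edge leaving the tree is B F (6); add F.
Step 2: cheapest edge leaving the tree is D F (1); add D.
Step 3: cheapest edge leaving the tree is E F (3); add E.
Step 4: cheapest edge leaving the tree is C E (2); add C.
Vertex order: B, F, D, E, C. The 5th vertex is C.

C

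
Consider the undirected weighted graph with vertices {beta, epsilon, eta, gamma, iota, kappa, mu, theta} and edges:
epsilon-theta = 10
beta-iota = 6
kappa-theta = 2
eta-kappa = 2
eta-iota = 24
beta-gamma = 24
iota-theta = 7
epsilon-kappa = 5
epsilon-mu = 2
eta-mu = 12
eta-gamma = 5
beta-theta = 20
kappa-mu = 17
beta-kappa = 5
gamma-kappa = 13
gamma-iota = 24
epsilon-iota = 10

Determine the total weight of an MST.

Kruskal: consider edges lightest-first.
epsilon-mu (2): add — endpoints in different components.
eta-kappa (2): add — endpoints in different components.
kappa-theta (2): add — endpoints in different components.
beta-kappa (5): add — endpoints in different components.
epsilon-kappa (5): add — endpoints in different components.
eta-gamma (5): add — endpoints in different components.
beta-iota (6): add — endpoints in different components.
MST edges: epsilon-mu, eta-kappa, kappa-theta, beta-kappa, epsilon-kappa, eta-gamma, beta-iota; total weight 2+2+2+5+5+5+6 = 27.

27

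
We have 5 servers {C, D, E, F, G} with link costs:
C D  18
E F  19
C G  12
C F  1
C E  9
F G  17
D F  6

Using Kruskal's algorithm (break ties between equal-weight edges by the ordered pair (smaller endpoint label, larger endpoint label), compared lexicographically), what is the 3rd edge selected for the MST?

C-E

Kruskal: consider edges lightest-first.
C F (1): add. Components now {C,F} {D} {E} {G}
D F (6): add. Components now {C,D,F} {E} {G}
C E (9): add. Components now {C,D,E,F} {G}
C G (12): add. Components now {C,D,E,F,G}
The 3rd edge added is C E.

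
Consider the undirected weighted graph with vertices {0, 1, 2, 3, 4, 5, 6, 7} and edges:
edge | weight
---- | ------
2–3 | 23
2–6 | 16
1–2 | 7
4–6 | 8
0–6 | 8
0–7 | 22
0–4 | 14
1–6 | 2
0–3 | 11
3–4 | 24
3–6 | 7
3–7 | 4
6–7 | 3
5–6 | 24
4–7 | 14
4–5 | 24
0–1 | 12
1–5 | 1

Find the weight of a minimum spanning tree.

33

Sort edges by weight, then run Kruskal:
1–5 (1): add — endpoints in different components.
1–6 (2): add — endpoints in different components.
6–7 (3): add — endpoints in different components.
3–7 (4): add — endpoints in different components.
1–2 (7): add — endpoints in different components.
3–6 (7): skip — 3 and 6 already connected.
0–6 (8): add — endpoints in different components.
4–6 (8): add — endpoints in different components.
MST edges: 1–5, 1–6, 6–7, 3–7, 1–2, 0–6, 4–6; total weight 1+2+3+4+7+8+8 = 33.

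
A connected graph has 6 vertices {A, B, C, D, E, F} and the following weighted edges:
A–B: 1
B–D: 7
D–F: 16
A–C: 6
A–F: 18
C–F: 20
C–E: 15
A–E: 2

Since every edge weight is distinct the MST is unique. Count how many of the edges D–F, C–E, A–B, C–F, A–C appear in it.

3

Kruskal's algorithm — process edges by increasing weight (ties by edge label):
A–B (1): add. Components now {A,B} {C} {D} {E} {F}
A–E (2): add. Components now {A,B,E} {C} {D} {F}
A–C (6): add. Components now {A,B,C,E} {D} {F}
B–D (7): add. Components now {A,B,C,D,E} {F}
C–E (15): skip — C and E already connected.
D–F (16): add. Components now {A,B,C,D,E,F}
MST edge set: {A–B, A–E, A–C, B–D, D–F}.
Of the listed edges, {D–F, A–B, A–C} are in the MST → 3.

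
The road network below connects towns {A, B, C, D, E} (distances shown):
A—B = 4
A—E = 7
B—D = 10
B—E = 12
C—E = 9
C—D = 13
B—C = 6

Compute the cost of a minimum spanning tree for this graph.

27

Sort edges by weight, then run Kruskal:
A—B (4): add. Components now {A,B} {C} {D} {E}
B—C (6): add. Components now {A,B,C} {D} {E}
A—E (7): add. Components now {A,B,C,E} {D}
C—E (9): skip — C and E already connected.
B—D (10): add. Components now {A,B,C,D,E}
MST edges: A—B, B—C, A—E, B—D; total weight 4+6+7+10 = 27.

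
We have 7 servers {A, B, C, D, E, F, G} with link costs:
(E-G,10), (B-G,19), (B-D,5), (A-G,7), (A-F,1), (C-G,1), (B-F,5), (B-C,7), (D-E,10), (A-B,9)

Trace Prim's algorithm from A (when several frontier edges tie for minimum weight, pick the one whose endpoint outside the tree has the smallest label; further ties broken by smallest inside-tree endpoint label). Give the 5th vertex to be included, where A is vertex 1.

Grow the tree from A using Prim:
Step 1: frontier [A-F 1, A-G 7, A-B 9] → take A-F (1); add F.
Step 2: frontier [A-G 7, A-B 9, B-F 5] → take B-F (5); add B.
Step 3: frontier [A-G 7, B-D 5, B-C 7, B-G 19] → take B-D (5); add D.
Step 4: frontier [A-G 7, B-C 7, B-G 19, D-E 10] → take B-C (7); add C.
Step 5: frontier [A-G 7, B-G 19, C-G 1, D-E 10] → take C-G (1); add G.
Step 6: frontier [D-E 10, E-G 10] → take D-E (10); add E.
Vertex order: A, F, B, D, C, G, E. The 5th vertex is C.

C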